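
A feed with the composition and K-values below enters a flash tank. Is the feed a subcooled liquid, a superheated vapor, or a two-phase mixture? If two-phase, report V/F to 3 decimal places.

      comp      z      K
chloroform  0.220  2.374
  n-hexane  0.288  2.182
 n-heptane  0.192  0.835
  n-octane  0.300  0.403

two-phase, V/F = 0.694

ΣzᵢKᵢ = 1.432; Σzᵢ/Kᵢ = 1.199.
Both exceed 1, so a two-phase solution exists.
Let ψ = V/F and solve Σ zᵢ(Kᵢ−1)/(1+ψ(Kᵢ−1)) = 0.
Newton–Raphson from ψ = 0.5:
  ψ = 0.500: g = 0.1033, g' = -0.528 → ψ = 0.696
  ψ = 0.696: g = -0.0007, g' = -0.549 → ψ = 0.694
Converged at ψ = 0.694.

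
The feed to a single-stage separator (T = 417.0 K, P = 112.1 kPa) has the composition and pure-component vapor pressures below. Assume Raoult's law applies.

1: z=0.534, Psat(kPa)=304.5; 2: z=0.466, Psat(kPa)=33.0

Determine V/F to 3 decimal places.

Raoult's law: Kᵢ = Pᵢˢᵃᵗ/P = Pᵢˢᵃᵗ/112.1.
  K_1 = 304.5/112.1 = 2.71632, K_2 = 33.0/112.1 = 0.29438
Iterate (Newton) starting at V/F = 0.34:
  V/F = 0.340: g = 0.1462, g' = -1.029 → V/F = 0.482
  V/F = 0.482: g = 0.0032, g' = -1.004 → V/F = 0.485
Converged at V/F = 0.485.

V/F = 0.485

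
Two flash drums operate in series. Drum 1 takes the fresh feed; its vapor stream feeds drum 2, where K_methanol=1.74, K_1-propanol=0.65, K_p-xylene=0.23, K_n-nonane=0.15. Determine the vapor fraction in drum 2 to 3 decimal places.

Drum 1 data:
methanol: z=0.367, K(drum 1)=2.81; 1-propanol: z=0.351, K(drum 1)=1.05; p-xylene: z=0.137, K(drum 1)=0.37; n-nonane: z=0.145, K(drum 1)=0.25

V/F (drum 2) = 0.308

Drum 1:
Material balance + equilibrium reduce to Σ zᵢ(Kᵢ−1)/(1+ψ₁(Kᵢ−1)) = 0.
Check two-phase: ΣzᵢKᵢ = 1.487 > 1 and Σzᵢ/Kᵢ = 1.415 > 1, so g(0) = 0.487 > 0 and g(1) = -0.415 < 0.
Iterate (Newton) starting at ψ₁ = 0.5:
  ψ₁ = 0.500: g = 0.0658, g' = -0.657 → ψ₁ = 0.600
  ψ₁ = 0.600: g = -0.0012, g' = -0.687 → ψ₁ = 0.599
Converged at ψ₁ = 0.599.
Drum-1 compositions:
  methanol: x = 0.176, y = 0.495
  1-propanol: x = 0.341, y = 0.358
  p-xylene: x = 0.220, y = 0.081
  n-nonane: x = 0.263, y = 0.066
Drum-2 feed = drum-1 vapor: z₂ = (0.4950, 0.3578, 0.0814, 0.0658).
Drum 2:
Rachford–Rice: g(ψ₂) = Σ zᵢ(Kᵢ−1)/(1+ψ₂(Kᵢ−1)) = 0.
Check two-phase: ΣzᵢKᵢ = 1.122 > 1 and Σzᵢ/Kᵢ = 1.627 > 1, so g(0) = 0.122 > 0 and g(1) = -0.627 < 0.
Newton iteration, ψ₂⁰ = 0.5:
  ψ₂ = 0.500: g = -0.0836, g' = -0.480 → ψ₂ = 0.326
  ψ₂ = 0.326: g = -0.0073, g' = -0.409 → ψ₂ = 0.308
Converged at ψ₂ = 0.308.
  methanol: x = 0.403, y = 0.701
  1-propanol: x = 0.401, y = 0.261
  p-xylene: x = 0.107, y = 0.025
  n-nonane: x = 0.089, y = 0.013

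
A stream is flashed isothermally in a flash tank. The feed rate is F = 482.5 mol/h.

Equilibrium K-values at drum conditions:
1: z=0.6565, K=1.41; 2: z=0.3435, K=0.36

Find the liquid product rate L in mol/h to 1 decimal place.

Rachford–Rice: g(ψ) = Σ zᵢ(Kᵢ−1)/(1+ψ(Kᵢ−1)) = 0.
g(0) = ΣzᵢKᵢ − 1 = 0.0493 and g(1) = 1 − Σzᵢ/Kᵢ = -0.4198, so a root lies in (0, 1).
Binary case is linear: z₁(K₁−1)(1+ψ(K₂−1)) + z₂(K₂−1)(1+ψ(K₁−1)) = 0
⇒ ψ = [z₁(K₁−1)+z₂(K₂−1)] / [−(K₁−1)(K₂−1)] = 0.04932/0.26240 = 0.1880
Then V = ψ·F = 0.1880·482.5 = 90.7 mol/h and L = F − V = 391.8 mol/h.

L = 391.8 mol/h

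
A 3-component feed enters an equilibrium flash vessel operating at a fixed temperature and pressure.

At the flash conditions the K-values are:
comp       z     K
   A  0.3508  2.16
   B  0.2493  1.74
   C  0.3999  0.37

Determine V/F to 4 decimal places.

V/F = 0.5403

Material balance + equilibrium reduce to Σ zᵢ(Kᵢ−1)/(1+V/F(Kᵢ−1)) = 0.
g(0) = ΣzᵢKᵢ − 1 = 0.3395 and g(1) = 1 − Σzᵢ/Kᵢ = -0.3865, so a root lies in (0, 1).
Iterate (Newton) starting at V/F = 0.45:
  V/F = 0.4500: g = 0.05414, g' = -0.5898 → V/F = 0.5418
  V/F = 0.5418: g = -0.00093, g' = -0.6134 → V/F = 0.5403
Converged at V/F = 0.5403.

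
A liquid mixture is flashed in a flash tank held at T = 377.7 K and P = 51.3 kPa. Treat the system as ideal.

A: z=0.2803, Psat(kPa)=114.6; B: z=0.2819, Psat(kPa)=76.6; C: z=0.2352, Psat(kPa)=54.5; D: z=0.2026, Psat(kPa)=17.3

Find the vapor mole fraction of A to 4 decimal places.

Raoult's law: Kᵢ = Pᵢˢᵃᵗ/P = Pᵢˢᵃᵗ/51.3.
  K_A = 114.6/51.3 = 2.233918, K_B = 76.6/51.3 = 1.493177, K_C = 54.5/51.3 = 1.062378, K_D = 17.3/51.3 = 0.337232
Material balance + equilibrium reduce to Σ zᵢ(Kᵢ−1)/(1+ψ(Kᵢ−1)) = 0.
Check two-phase: ΣzᵢKᵢ = 1.3653 > 1 and Σzᵢ/Kᵢ = 1.1364 > 1, so g(0) = 0.3653 > 0 and g(1) = -0.1364 < 0.
Newton iteration, ψ⁰ = 0.39:
  ψ = 0.3900: g = 0.18334, g' = -0.4055 → ψ = 0.8422
  ψ = 0.8422: g = -0.02213, g' = -0.5936 → ψ = 0.8049
  ψ = 0.8049: g = -0.00079, g' = -0.5523 → ψ = 0.8035
Converged at ψ = 0.8035.
Compositions from xᵢ = zᵢ/(1+ψ(Kᵢ−1)), yᵢ = Kᵢxᵢ:
  A: x = 0.1408, y = 0.3144
  B: x = 0.2019, y = 0.3015
  C: x = 0.2240, y = 0.2379
  D: x = 0.4334, y = 0.1461

y_A = 0.3144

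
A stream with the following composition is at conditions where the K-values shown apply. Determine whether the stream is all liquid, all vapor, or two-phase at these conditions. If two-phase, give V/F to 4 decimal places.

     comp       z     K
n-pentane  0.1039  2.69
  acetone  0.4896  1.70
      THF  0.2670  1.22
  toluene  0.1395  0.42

ΣzᵢKᵢ = 1.4961; Σzᵢ/Kᵢ = 0.8776.
Since Σzᵢ/Kᵢ < 1 the mixture is above its dew point — single vapor phase.

all vapor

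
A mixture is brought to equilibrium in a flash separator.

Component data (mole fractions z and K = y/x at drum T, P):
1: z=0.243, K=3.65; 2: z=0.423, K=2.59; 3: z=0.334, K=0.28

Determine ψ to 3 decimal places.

Rachford–Rice: g(ψ) = Σ zᵢ(Kᵢ−1)/(1+ψ(Kᵢ−1)) = 0.
Check two-phase: ΣzᵢKᵢ = 2.076 > 1 and Σzᵢ/Kᵢ = 1.423 > 1, so g(0) = 1.076 > 0 and g(1) = -0.423 < 0.
Newton–Raphson from ψ = 0.5:
  ψ = 0.500: g = 0.2759, g' = -1.070 → ψ = 0.758
  ψ = 0.758: g = -0.0101, g' = -1.247 → ψ = 0.750
Converged at ψ = 0.750.

ψ = 0.750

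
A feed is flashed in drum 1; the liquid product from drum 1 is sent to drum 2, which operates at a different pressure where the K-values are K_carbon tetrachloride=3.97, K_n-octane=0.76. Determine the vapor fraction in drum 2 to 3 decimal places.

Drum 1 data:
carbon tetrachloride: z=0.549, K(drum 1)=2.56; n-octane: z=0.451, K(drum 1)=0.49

Drum 1:
Binary case is linear: z₁(K₁−1)(1+ψ₁(K₂−1)) + z₂(K₂−1)(1+ψ₁(K₁−1)) = 0
⇒ ψ₁ = [z₁(K₁−1)+z₂(K₂−1)] / [−(K₁−1)(K₂−1)] = 0.6264/0.7956 = 0.787
Drum-1 compositions:
  carbon tetrachloride: x = 0.246, y = 0.631
  n-octane: x = 0.754, y = 0.369
Drum-2 feed = drum-1 liquid: z₂ = (0.2464, 0.7536).
Drum 2:
Iterate (Newton) starting at ψ₂ = 0.5:
  ψ₂ = 0.500: g = 0.0889, g' = -0.408 → ψ₂ = 0.718
  ψ₂ = 0.718: g = 0.0151, g' = -0.285 → ψ₂ = 0.771
  ψ₂ = 0.771: g = 0.0005, g' = -0.266 → ψ₂ = 0.773
Converged at ψ₂ = 0.773.
  carbon tetrachloride: x = 0.075, y = 0.297
  n-octane: x = 0.925, y = 0.703

V/F (drum 2) = 0.773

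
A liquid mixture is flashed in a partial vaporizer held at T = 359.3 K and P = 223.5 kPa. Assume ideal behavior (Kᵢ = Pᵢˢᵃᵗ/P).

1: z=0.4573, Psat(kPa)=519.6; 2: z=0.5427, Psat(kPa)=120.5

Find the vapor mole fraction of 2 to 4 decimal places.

Raoult's law: Kᵢ = Pᵢˢᵃᵗ/P = Pᵢˢᵃᵗ/223.5.
  K_1 = 519.6/223.5 = 2.324832, K_2 = 120.5/223.5 = 0.539150
Material balance + equilibrium reduce to Σ zᵢ(Kᵢ−1)/(1+V/F(Kᵢ−1)) = 0.
Check two-phase: ΣzᵢKᵢ = 1.3557 > 1 and Σzᵢ/Kᵢ = 1.2033 > 1, so g(0) = 0.3557 > 0 and g(1) = -0.2033 < 0.
Binary case is linear: z₁(K₁−1)(1+V/F(K₂−1)) + z₂(K₂−1)(1+V/F(K₁−1)) = 0
⇒ V/F = [z₁(K₁−1)+z₂(K₂−1)] / [−(K₁−1)(K₂−1)] = 0.35574/0.61055 = 0.5827
Compositions from xᵢ = zᵢ/(1+V/F(Kᵢ−1)), yᵢ = Kᵢxᵢ:
  1: x = 0.2581, y = 0.6000
  2: x = 0.7419, y = 0.4000

y_2 = 0.4000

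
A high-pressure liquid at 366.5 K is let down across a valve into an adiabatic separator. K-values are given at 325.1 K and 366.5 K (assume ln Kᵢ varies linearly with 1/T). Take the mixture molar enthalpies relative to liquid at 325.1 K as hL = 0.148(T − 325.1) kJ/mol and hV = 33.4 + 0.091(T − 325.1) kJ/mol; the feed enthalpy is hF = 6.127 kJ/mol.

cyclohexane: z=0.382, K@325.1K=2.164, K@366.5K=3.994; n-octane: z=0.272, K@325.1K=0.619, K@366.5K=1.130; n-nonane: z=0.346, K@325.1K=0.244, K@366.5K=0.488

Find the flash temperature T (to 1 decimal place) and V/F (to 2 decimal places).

Adiabatic flash: solve Rachford–Rice at each trial T, then check hF = ψ·hV(T) + (1−ψ)·hL(T).
  T = 325.1 K: K = (2.164, 0.619, 0.244), RR gives ψ = 0.111, H_out = 3.709 kJ/mol
  T = 366.5 K: K = (3.994, 1.130, 0.488), RR gives ψ = 0.922, H_out = 34.755 kJ/mol
  T = 345.8 K: K = (2.994, 0.852, 0.352), RR gives ψ = 0.509, H_out = 19.466 kJ/mol
  T = 335.5 K: K = (2.560, 0.730, 0.295), RR gives ψ = 0.323, H_out = 12.141 kJ/mol
  T = 330.3 K: K = (2.357, 0.673, 0.269), RR gives ψ = 0.223, H_out = 8.140 kJ/mol
  T = 327.7 K: K = (2.259, 0.646, 0.256), RR gives ψ = 0.169, H_out = 5.992 kJ/mol
  T = 329.0 K: K = (2.308, 0.659, 0.262), RR gives ψ = 0.196, H_out = 7.081 kJ/mol
Linear interpolation between T = 327.7 (H_out = 5.992) and T = 329.0 (H_out = 7.081) on hF = 6.127 gives T ≈ 327.9 K, at which ψ = 0.17.

T = 327.9 K, V/F = 0.17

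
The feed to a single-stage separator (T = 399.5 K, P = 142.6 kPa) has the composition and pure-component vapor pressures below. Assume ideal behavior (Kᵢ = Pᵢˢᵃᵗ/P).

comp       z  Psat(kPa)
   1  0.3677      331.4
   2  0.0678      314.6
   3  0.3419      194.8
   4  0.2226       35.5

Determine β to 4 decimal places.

β = 0.7529

Raoult's law: Kᵢ = Pᵢˢᵃᵗ/P = Pᵢˢᵃᵗ/142.6.
  K_1 = 331.4/142.6 = 2.323983, K_2 = 314.6/142.6 = 2.206171, K_3 = 194.8/142.6 = 1.366059, K_4 = 35.5/142.6 = 0.248948
Let β = V/F and solve Σ zᵢ(Kᵢ−1)/(1+β(Kᵢ−1)) = 0.
Check two-phase: ΣzᵢKᵢ = 1.5266 > 1 and Σzᵢ/Kᵢ = 1.3334 > 1, so g(0) = 0.5266 > 0 and g(1) = -0.3334 < 0.
Newton iteration, β⁰ = 0.5:
  β = 0.5000: g = 0.18200, g' = -0.6264 → β = 0.7905
  β = 0.7905: g = -0.03472, g' = -0.9680 → β = 0.7547
  β = 0.7547: g = -0.00153, g' = -0.8855 → β = 0.7529
Converged at β = 0.7529.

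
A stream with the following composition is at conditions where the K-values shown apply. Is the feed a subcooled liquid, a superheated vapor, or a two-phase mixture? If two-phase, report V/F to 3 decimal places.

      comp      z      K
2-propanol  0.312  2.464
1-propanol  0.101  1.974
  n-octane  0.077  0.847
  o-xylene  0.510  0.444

ΣzᵢKᵢ = 1.260; Σzᵢ/Kᵢ = 1.417.
Both exceed 1, so a two-phase solution exists.
Rachford–Rice: g(ψ) = Σ zᵢ(Kᵢ−1)/(1+ψ(Kᵢ−1)) = 0.
Iterate (Newton) starting at ψ = 0.68:
  ψ = 0.680: g = -0.1810, g' = -0.612 → ψ = 0.384
  ψ = 0.384: g = -0.0093, g' = -0.582 → ψ = 0.368
Converged at ψ = 0.368.

two-phase, V/F = 0.368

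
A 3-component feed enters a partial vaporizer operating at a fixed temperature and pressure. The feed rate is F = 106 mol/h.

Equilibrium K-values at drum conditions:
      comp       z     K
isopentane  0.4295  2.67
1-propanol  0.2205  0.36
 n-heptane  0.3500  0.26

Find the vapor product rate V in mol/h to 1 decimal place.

Rachford–Rice: g(V/F) = Σ zᵢ(Kᵢ−1)/(1+V/F(Kᵢ−1)) = 0.
Feasibility: ΣzᵢKᵢ = 1.3171, Σzᵢ/Kᵢ = 2.1195 — both > 1, two phases present.
Newton–Raphson from V/F = 0.52:
  V/F = 0.5200: g = -0.24862, g' = -1.0524 → V/F = 0.2838
  V/F = 0.2838: g = -0.01363, g' = -0.9933 → V/F = 0.2700
  V/F = 0.2700: g = 0.00005, g' = -1.0003 → V/F = 0.2701
Converged at V/F = 0.2701.
Then V = V/F·F = 0.2701·106 = 28.6 mol/h and L = F − V = 77.4 mol/h.

V = 28.6 mol/h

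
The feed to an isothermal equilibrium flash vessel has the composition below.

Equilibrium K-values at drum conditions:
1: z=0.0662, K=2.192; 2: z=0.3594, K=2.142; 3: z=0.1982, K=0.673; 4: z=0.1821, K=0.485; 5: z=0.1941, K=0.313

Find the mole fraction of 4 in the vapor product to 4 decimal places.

Material balance + equilibrium reduce to Σ zᵢ(Kᵢ−1)/(1+V/F(Kᵢ−1)) = 0.
Check two-phase: ΣzᵢKᵢ = 1.1974 > 1 and Σzᵢ/Kᵢ = 1.4881 > 1, so g(0) = 0.1974 > 0 and g(1) = -0.4881 < 0.
Iterate (Newton) starting at V/F = 0.62:
  V/F = 0.6200: g = -0.16568, g' = -0.6073 → V/F = 0.3472
  V/F = 0.3472: g = -0.01272, g' = -0.5440 → V/F = 0.3238
  V/F = 0.3238: g = 0.00003, g' = -0.5464 → V/F = 0.3239
Converged at V/F = 0.3239.
Compositions from xᵢ = zᵢ/(1+V/F(Kᵢ−1)), yᵢ = Kᵢxᵢ:
  1: x = 0.0478, y = 0.1047
  2: x = 0.2624, y = 0.5620
  3: x = 0.2217, y = 0.1492
  4: x = 0.2186, y = 0.1060
  5: x = 0.2496, y = 0.0781

y_4 = 0.1060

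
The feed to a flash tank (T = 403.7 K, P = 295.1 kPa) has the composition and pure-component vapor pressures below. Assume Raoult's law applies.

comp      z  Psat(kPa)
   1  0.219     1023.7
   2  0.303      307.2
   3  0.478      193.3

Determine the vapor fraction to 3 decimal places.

Raoult's law: Kᵢ = Pᵢˢᵃᵗ/P = Pᵢˢᵃᵗ/295.1.
  K_1 = 1023.7/295.1 = 3.46899, K_2 = 307.2/295.1 = 1.04100, K_3 = 193.3/295.1 = 0.65503
Let ψ = V/F and solve Σ zᵢ(Kᵢ−1)/(1+ψ(Kᵢ−1)) = 0.
Feasibility: ΣzᵢKᵢ = 1.388, Σzᵢ/Kᵢ = 1.084 — both > 1, two phases present.
Iterate (Newton) starting at ψ = 0.5:
  ψ = 0.500: g = 0.0549, g' = -0.351 → ψ = 0.656
  ψ = 0.656: g = 0.0053, g' = -0.290 → ψ = 0.675
Converged at ψ = 0.675.

ψ = 0.675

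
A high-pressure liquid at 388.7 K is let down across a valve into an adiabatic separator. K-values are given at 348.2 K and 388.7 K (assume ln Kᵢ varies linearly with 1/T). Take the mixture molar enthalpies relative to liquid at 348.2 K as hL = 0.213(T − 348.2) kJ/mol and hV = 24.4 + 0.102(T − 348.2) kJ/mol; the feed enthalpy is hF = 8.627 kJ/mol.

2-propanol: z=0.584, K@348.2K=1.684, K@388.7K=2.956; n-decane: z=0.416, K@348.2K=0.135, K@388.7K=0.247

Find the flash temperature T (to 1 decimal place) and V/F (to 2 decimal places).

Adiabatic flash: solve Rachford–Rice at each trial T, then check hF = ψ·hV(T) + (1−ψ)·hL(T).
  T = 348.2 K: K = (1.684, 0.135), RR gives ψ = 0.067, H_out = 1.634 kJ/mol
  T = 388.7 K: K = (2.956, 0.247), RR gives ψ = 0.563, H_out = 19.830 kJ/mol
  T = 368.4 K: K = (2.264, 0.186), RR gives ψ = 0.388, H_out = 12.900 kJ/mol
  T = 358.3 K: K = (1.961, 0.159), RR gives ψ = 0.261, H_out = 8.238 kJ/mol
  T = 363.4 K: K = (2.111, 0.172), RR gives ψ = 0.331, H_out = 10.752 kJ/mol
  T = 360.9 K: K = (2.036, 0.166), RR gives ψ = 0.298, H_out = 9.568 kJ/mol
  T = 359.6 K: K = (1.998, 0.162), RR gives ψ = 0.280, H_out = 8.916 kJ/mol
Linear interpolation between T = 358.3 (H_out = 8.238) and T = 359.6 (H_out = 8.916) on hF = 8.627 gives T ≈ 359.0 K, at which ψ = 0.27.

T = 359.0 K, V/F = 0.27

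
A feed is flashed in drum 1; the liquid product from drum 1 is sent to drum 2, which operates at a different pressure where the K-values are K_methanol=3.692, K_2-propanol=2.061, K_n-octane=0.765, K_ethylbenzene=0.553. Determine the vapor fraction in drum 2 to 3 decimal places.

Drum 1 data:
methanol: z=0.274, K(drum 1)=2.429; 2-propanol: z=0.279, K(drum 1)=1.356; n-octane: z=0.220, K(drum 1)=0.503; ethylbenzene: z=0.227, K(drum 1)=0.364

V/F (drum 2) = 0.781

Drum 1:
Newton–Raphson from ψ₁ = 0.5:
  ψ₁ = 0.500: g = -0.0445, g' = -0.509 → ψ₁ = 0.413
  ψ₁ = 0.413: g = -0.0004, g' = -0.503 → ψ₁ = 0.412
Converged at ψ₁ = 0.412.
Drum-1 compositions:
  methanol: x = 0.172, y = 0.419
  2-propanol: x = 0.243, y = 0.330
  n-octane: x = 0.277, y = 0.139
  ethylbenzene: x = 0.308, y = 0.112
Drum-2 feed = drum-1 liquid: z₂ = (0.1725, 0.2433, 0.2766, 0.3076).
Drum 2:
Rachford–Rice: g(ψ₂) = Σ zᵢ(Kᵢ−1)/(1+ψ₂(Kᵢ−1)) = 0.
g(0) = ΣzᵢKᵢ − 1 = 0.520 and g(1) = 1 − Σzᵢ/Kᵢ = -0.083, so a root lies in (0, 1).
Iterate (Newton) starting at ψ₂ = 0.5:
  ψ₂ = 0.500: g = 0.1159, g' = -0.466 → ψ₂ = 0.749
  ψ₂ = 0.749: g = 0.0123, g' = -0.384 → ψ₂ = 0.781
Converged at ψ₂ = 0.781.
  methanol: x = 0.056, y = 0.205
  2-propanol: x = 0.133, y = 0.274
  n-octane: x = 0.339, y = 0.259
  ethylbenzene: x = 0.473, y = 0.261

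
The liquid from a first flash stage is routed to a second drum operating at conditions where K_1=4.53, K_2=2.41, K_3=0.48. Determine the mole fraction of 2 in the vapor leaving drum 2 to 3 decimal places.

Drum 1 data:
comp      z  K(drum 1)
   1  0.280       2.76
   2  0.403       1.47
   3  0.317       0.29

y_2 (drum 2) = 0.420

Drum 1:
Let ψ₁ = V/F and solve Σ zᵢ(Kᵢ−1)/(1+ψ₁(Kᵢ−1)) = 0.
g(0) = ΣzᵢKᵢ − 1 = 0.457 and g(1) = 1 − Σzᵢ/Kᵢ = -0.469, so a root lies in (0, 1).
Newton–Raphson from ψ₁ = 0.5:
  ψ₁ = 0.500: g = 0.0666, g' = -0.688 → ψ₁ = 0.597
  ψ₁ = 0.597: g = -0.0023, g' = -0.742 → ψ₁ = 0.594
Converged at ψ₁ = 0.594.
Drum-1 compositions:
  1: x = 0.137, y = 0.378
  2: x = 0.315, y = 0.463
  3: x = 0.548, y = 0.159
Drum-2 feed = drum-1 liquid: z₂ = (0.1369, 0.3151, 0.5480).
Drum 2:
Let ψ₂ = V/F and solve Σ zᵢ(Kᵢ−1)/(1+ψ₂(Kᵢ−1)) = 0.
Feasibility: ΣzᵢKᵢ = 1.643, Σzᵢ/Kᵢ = 1.303 — both > 1, two phases present.
Newton–Raphson from ψ₂ = 0.5:
  ψ₂ = 0.500: g = 0.0503, g' = -0.709 → ψ₂ = 0.571
  ψ₂ = 0.571: g = 0.0012, g' = -0.680 → ψ₂ = 0.573
Converged at ψ₂ = 0.573.
  1: x = 0.045, y = 0.205
  2: x = 0.174, y = 0.420
  3: x = 0.780, y = 0.375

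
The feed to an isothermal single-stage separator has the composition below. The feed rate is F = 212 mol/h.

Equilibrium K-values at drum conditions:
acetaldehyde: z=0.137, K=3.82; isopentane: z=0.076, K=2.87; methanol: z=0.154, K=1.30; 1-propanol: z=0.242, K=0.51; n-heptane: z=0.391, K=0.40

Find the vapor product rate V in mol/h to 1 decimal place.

V = 41.4 mol/h

Rachford–Rice: g(ψ) = Σ zᵢ(Kᵢ−1)/(1+ψ(Kᵢ−1)) = 0.
g(0) = ΣzᵢKᵢ − 1 = 0.221 and g(1) = 1 − Σzᵢ/Kᵢ = -0.633, so a root lies in (0, 1).
Newton–Raphson from ψ = 0.49:
  ψ = 0.490: g = -0.2117, g' = -0.658 → ψ = 0.168
  ψ = 0.168: g = 0.0239, g' = -0.911 → ψ = 0.195
Converged at ψ = 0.195.
Then V = ψ·F = 0.1953·212 = 41.4 mol/h and L = F − V = 170.6 mol/h.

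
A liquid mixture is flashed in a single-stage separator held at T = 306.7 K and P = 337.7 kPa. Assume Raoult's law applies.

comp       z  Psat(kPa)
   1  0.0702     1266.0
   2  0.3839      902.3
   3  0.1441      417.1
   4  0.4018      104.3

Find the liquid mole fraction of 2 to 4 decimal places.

x_2 = 0.2014

Raoult's law: Kᵢ = Pᵢˢᵃᵗ/P = Pᵢˢᵃᵗ/337.7.
  K_1 = 1266.0/337.7 = 3.748890, K_2 = 902.3/337.7 = 2.671898, K_3 = 417.1/337.7 = 1.235120, K_4 = 104.3/337.7 = 0.308854
Newton iteration, V/F⁰ = 0.5:
  V/F = 0.5000: g = 0.03684, g' = -0.8670 → V/F = 0.5425
  V/F = 0.5425: g = -0.00020, g' = -0.8781 → V/F = 0.5423
Converged at V/F = 0.5423.
Compositions from xᵢ = zᵢ/(1+V/F(Kᵢ−1)), yᵢ = Kᵢxᵢ:
  1: x = 0.0282, y = 0.1057
  2: x = 0.2014, y = 0.5380
  3: x = 0.1278, y = 0.1579
  4: x = 0.6427, y = 0.1985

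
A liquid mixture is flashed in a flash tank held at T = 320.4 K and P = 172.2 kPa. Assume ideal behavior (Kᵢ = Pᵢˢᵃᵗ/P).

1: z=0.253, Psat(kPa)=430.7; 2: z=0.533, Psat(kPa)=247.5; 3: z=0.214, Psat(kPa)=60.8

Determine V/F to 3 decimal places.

Raoult's law: Kᵢ = Pᵢˢᵃᵗ/P = Pᵢˢᵃᵗ/172.2.
  K_1 = 430.7/172.2 = 2.50116, K_2 = 247.5/172.2 = 1.43728, K_3 = 60.8/172.2 = 0.35308
Material balance + equilibrium reduce to Σ zᵢ(Kᵢ−1)/(1+V/F(Kᵢ−1)) = 0.
Check two-phase: ΣzᵢKᵢ = 1.474 > 1 and Σzᵢ/Kᵢ = 1.078 > 1, so g(0) = 0.474 > 0 and g(1) = -0.078 < 0.
Newton–Raphson from V/F = 0.5:
  V/F = 0.500: g = 0.2036, g' = -0.450 → V/F = 0.952
  V/F = 0.952: g = -0.0395, g' = -0.754 → V/F = 0.900
  V/F = 0.900: g = -0.0024, g' = -0.668 → V/F = 0.896
Converged at V/F = 0.896.

V/F = 0.896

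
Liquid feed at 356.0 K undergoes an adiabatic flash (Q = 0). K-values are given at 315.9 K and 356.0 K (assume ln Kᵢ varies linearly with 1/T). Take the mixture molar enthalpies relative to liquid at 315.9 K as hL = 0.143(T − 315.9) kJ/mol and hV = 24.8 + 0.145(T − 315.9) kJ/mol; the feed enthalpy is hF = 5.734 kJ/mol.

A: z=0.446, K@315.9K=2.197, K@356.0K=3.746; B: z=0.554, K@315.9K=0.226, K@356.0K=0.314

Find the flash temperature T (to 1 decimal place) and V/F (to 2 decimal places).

Adiabatic flash: solve Rachford–Rice at each trial T, then check hF = ψ·hV(T) + (1−ψ)·hL(T).
  T = 315.9 K: K = (2.197, 0.226), RR gives ψ = 0.113, H_out = 2.812 kJ/mol
  T = 356.0 K: K = (3.746, 0.314), RR gives ψ = 0.448, H_out = 16.891 kJ/mol
  T = 335.9 K: K = (2.913, 0.269), RR gives ψ = 0.320, H_out = 10.820 kJ/mol
  T = 325.9 K: K = (2.541, 0.247), RR gives ψ = 0.233, H_out = 7.210 kJ/mol
  T = 320.9 K: K = (2.365, 0.237), RR gives ψ = 0.178, H_out = 5.141 kJ/mol
  T = 323.4 K: K = (2.452, 0.242), RR gives ψ = 0.207, H_out = 6.203 kJ/mol
  T = 322.1 K: K = (2.407, 0.239), RR gives ψ = 0.192, H_out = 5.658 kJ/mol
Linear interpolation between T = 322.1 (H_out = 5.658) and T = 323.4 (H_out = 6.203) on hF = 5.734 gives T ≈ 322.3 K, at which ψ = 0.19.

T = 322.3 K, V/F = 0.19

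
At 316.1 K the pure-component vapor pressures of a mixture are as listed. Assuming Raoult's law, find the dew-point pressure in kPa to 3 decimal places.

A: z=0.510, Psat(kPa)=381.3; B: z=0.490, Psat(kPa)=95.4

At the dew point ψ → 1, so Σzᵢ/Kᵢ = 1 with Kᵢ = Pᵢˢᵃᵗ/P ⇒ 1/P = Σzᵢ/Pᵢˢᵃᵗ.
1/P = 0.510/381.3 + 0.490/95.4 = 0.006474 ⇒ P = 154.469 kPa

Pdew = 154.469 kPa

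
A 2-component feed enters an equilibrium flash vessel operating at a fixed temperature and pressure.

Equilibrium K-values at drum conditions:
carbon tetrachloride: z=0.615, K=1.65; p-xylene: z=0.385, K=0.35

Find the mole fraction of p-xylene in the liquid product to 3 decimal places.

x_p-xylene = 0.500

Material balance + equilibrium reduce to Σ zᵢ(Kᵢ−1)/(1+β(Kᵢ−1)) = 0.
Check two-phase: ΣzᵢKᵢ = 1.149 > 1 and Σzᵢ/Kᵢ = 1.473 > 1, so g(0) = 0.149 > 0 and g(1) = -0.473 < 0.
Newton iteration, β⁰ = 0.4:
  β = 0.400: g = -0.0209, g' = -0.461 → β = 0.355
  β = 0.355: g = -0.0003, g' = -0.446 → β = 0.354
Converged at β = 0.354.
Compositions from xᵢ = zᵢ/(1+β(Kᵢ−1)), yᵢ = Kᵢxᵢ:
  carbon tetrachloride: x = 0.500, y = 0.825
  p-xylene: x = 0.500, y = 0.175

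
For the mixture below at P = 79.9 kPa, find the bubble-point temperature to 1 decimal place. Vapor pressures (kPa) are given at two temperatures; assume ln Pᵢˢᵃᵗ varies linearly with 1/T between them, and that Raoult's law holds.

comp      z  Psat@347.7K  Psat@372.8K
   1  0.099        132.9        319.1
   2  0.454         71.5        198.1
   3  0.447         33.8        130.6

Bubble-point temperature: ΣzᵢPᵢˢᵃᵗ(T) = P. Interpolate ln Pᵢˢᵃᵗ = aᵢ + bᵢ/T.
  T = 347.7 K: ΣzᵢPᵢˢᵃᵗ = 60.73 kPa
  T = 372.8 K: ΣzᵢPᵢˢᵃᵗ = 179.91 kPa
  T = 360.2 K: ΣzᵢPᵢˢᵃᵗ = 105.88 kPa
  T = 353.9 K: ΣzᵢPᵢˢᵃᵗ = 80.32 kPa
  T = 350.8 K: ΣzᵢPᵢˢᵃᵗ = 69.91 kPa
  T = 352.4 K: ΣzᵢPᵢˢᵃᵗ = 75.12 kPa
Interpolating between 352.4 K and 353.9 K gives T ≈ 353.8 K.

T = 353.8 K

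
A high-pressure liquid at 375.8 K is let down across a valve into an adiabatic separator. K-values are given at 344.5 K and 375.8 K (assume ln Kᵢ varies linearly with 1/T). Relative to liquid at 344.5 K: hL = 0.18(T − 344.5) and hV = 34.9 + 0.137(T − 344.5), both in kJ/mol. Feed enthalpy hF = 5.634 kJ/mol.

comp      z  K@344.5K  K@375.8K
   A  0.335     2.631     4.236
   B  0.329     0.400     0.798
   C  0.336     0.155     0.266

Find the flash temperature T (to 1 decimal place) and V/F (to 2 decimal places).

Adiabatic flash: solve Rachford–Rice at each trial T, then check hF = ψ·hV(T) + (1−ψ)·hL(T).
  T = 344.5 K: K = (2.631, 0.400, 0.155), RR gives ψ = 0.055, H_out = 1.905 kJ/mol
  T = 375.8 K: K = (4.236, 0.798, 0.266), RR gives ψ = 0.450, H_out = 20.733 kJ/mol
  T = 360.1 K: K = (3.371, 0.573, 0.205), RR gives ψ = 0.257, H_out = 11.607 kJ/mol
  T = 352.3 K: K = (2.986, 0.481, 0.179), RR gives ψ = 0.161, H_out = 6.962 kJ/mol
  T = 348.4 K: K = (2.805, 0.439, 0.167), RR gives ψ = 0.110, H_out = 4.507 kJ/mol
  T = 350.4 K: K = (2.897, 0.460, 0.173), RR gives ψ = 0.136, H_out = 5.781 kJ/mol
Linear interpolation between T = 348.4 (H_out = 4.507) and T = 350.4 (H_out = 5.781) on hF = 5.634 gives T ≈ 350.2 K, at which ψ = 0.13.

T = 350.2 K, V/F = 0.13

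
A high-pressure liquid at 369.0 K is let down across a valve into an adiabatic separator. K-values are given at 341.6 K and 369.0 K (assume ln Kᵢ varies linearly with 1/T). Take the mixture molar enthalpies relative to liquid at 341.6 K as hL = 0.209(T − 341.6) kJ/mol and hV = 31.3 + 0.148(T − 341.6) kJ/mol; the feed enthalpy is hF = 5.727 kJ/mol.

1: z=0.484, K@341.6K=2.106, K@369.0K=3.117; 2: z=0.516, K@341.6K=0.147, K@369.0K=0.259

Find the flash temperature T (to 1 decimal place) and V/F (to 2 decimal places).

T = 345.5 K, V/F = 0.16

Adiabatic flash: solve Rachford–Rice at each trial T, then check hF = ψ·hV(T) + (1−ψ)·hL(T).
  T = 341.6 K: K = (2.106, 0.147), RR gives ψ = 0.101, H_out = 3.157 kJ/mol
  T = 369.0 K: K = (3.117, 0.259), RR gives ψ = 0.409, H_out = 17.857 kJ/mol
  T = 355.3 K: K = (2.582, 0.197), RR gives ψ = 0.277, H_out = 11.292 kJ/mol
  T = 348.5 K: K = (2.338, 0.171), RR gives ψ = 0.198, H_out = 7.562 kJ/mol
  T = 345.1 K: K = (2.222, 0.159), RR gives ψ = 0.153, H_out = 5.490 kJ/mol
  T = 346.8 K: K = (2.280, 0.165), RR gives ψ = 0.176, H_out = 6.547 kJ/mol
Linear interpolation between T = 345.1 (H_out = 5.490) and T = 346.8 (H_out = 6.547) on hF = 5.727 gives T ≈ 345.5 K, at which ψ = 0.16.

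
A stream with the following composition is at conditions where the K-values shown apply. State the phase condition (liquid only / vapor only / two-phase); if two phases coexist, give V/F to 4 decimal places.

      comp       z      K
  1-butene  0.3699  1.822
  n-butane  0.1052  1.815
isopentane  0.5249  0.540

ΣzᵢKᵢ = 1.1483; Σzᵢ/Kᵢ = 1.2330.
Both exceed 1, so a two-phase solution exists.
Let ψ = V/F and solve Σ zᵢ(Kᵢ−1)/(1+ψ(Kᵢ−1)) = 0.
Newton iteration, ψ⁰ = 0.5:
  ψ = 0.5000: g = -0.03717, g' = -0.3481 → ψ = 0.3932
  ψ = 0.3932: g = -0.00006, g' = -0.3484 → ψ = 0.3931
Converged at ψ = 0.3931.

two-phase, V/F = 0.3931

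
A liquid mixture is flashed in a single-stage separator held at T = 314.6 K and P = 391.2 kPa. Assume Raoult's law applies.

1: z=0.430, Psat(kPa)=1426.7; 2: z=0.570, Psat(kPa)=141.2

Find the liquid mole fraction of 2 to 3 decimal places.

Raoult's law: Kᵢ = Pᵢˢᵃᵗ/P = Pᵢˢᵃᵗ/391.2.
  K_1 = 1426.7/391.2 = 3.64698, K_2 = 141.2/391.2 = 0.36094
Binary case is linear: z₁(K₁−1)(1+ψ(K₂−1)) + z₂(K₂−1)(1+ψ(K₁−1)) = 0
⇒ ψ = [z₁(K₁−1)+z₂(K₂−1)] / [−(K₁−1)(K₂−1)] = 0.7739/1.6916 = 0.458
Compositions from xᵢ = zᵢ/(1+ψ(Kᵢ−1)), yᵢ = Kᵢxᵢ:
  1: x = 0.194, y = 0.709
  2: x = 0.806, y = 0.291

x_2 = 0.806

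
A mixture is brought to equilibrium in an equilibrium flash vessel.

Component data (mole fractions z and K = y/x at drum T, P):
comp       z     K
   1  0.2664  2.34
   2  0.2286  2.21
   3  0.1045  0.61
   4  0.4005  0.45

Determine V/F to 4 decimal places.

Rachford–Rice: g(V/F) = Σ zᵢ(Kᵢ−1)/(1+V/F(Kᵢ−1)) = 0.
Check two-phase: ΣzᵢKᵢ = 1.3726 > 1 and Σzᵢ/Kᵢ = 1.2786 > 1, so g(0) = 0.3726 > 0 and g(1) = -0.2786 < 0.
Newton–Raphson from V/F = 0.47:
  V/F = 0.4700: g = 0.04839, g' = -0.5603 → V/F = 0.5564
  V/F = 0.5564: g = 0.00037, g' = -0.5540 → V/F = 0.5570
Converged at V/F = 0.5570.

V/F = 0.5570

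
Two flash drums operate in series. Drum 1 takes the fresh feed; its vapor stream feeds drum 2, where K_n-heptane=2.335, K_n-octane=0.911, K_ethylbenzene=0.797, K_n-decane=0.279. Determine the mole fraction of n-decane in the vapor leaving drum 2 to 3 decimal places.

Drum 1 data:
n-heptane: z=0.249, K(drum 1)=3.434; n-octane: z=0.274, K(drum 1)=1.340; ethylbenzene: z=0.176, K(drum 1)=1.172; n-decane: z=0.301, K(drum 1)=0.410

Drum 1:
Rachford–Rice: g(ψ₁) = Σ zᵢ(Kᵢ−1)/(1+ψ₁(Kᵢ−1)) = 0.
Feasibility: ΣzᵢKᵢ = 1.552, Σzᵢ/Kᵢ = 1.161 — both > 1, two phases present.
Newton–Raphson from ψ₁ = 0.5:
  ψ₁ = 0.500: g = 0.1290, g' = -0.538 → ψ₁ = 0.740
  ψ₁ = 0.740: g = 0.0027, g' = -0.542 → ψ₁ = 0.744
Converged at ψ₁ = 0.744.
Drum-1 compositions:
  n-heptane: x = 0.089, y = 0.304
  n-octane: x = 0.219, y = 0.293
  ethylbenzene: x = 0.156, y = 0.183
  n-decane: x = 0.537, y = 0.220
Drum-2 feed = drum-1 vapor: z₂ = (0.3041, 0.2930, 0.1829, 0.2201).
Drum 2:
Material balance + equilibrium reduce to Σ zᵢ(Kᵢ−1)/(1+ψ₂(Kᵢ−1)) = 0.
Feasibility: ΣzᵢKᵢ = 1.184, Σzᵢ/Kᵢ = 1.470 — both > 1, two phases present.
Newton iteration, ψ₂⁰ = 0.5:
  ψ₂ = 0.500: g = -0.0733, g' = -0.487 → ψ₂ = 0.349
  ψ₂ = 0.349: g = -0.0021, g' = -0.468 → ψ₂ = 0.345
Converged at ψ₂ = 0.345.
  n-heptane: x = 0.208, y = 0.486
  n-octane: x = 0.302, y = 0.275
  ethylbenzene: x = 0.197, y = 0.157
  n-decane: x = 0.293, y = 0.082

y_n-decane (drum 2) = 0.082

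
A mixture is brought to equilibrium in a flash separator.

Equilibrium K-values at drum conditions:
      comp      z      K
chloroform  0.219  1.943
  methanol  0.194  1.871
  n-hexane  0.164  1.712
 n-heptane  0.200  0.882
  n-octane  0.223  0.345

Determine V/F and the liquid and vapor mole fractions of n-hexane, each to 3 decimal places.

V/F = 0.724, x_n-hexane = 0.108, y_n-hexane = 0.185

Rachford–Rice: g(V/F) = Σ zᵢ(Kᵢ−1)/(1+V/F(Kᵢ−1)) = 0.
g(0) = ΣzᵢKᵢ − 1 = 0.323 and g(1) = 1 − Σzᵢ/Kᵢ = -0.185, so a root lies in (0, 1).
Newton–Raphson from V/F = 0.5:
  V/F = 0.500: g = 0.1019, g' = -0.421 → V/F = 0.742
  V/F = 0.742: g = -0.0094, g' = -0.523 → V/F = 0.724
Converged at V/F = 0.724.
Compositions from xᵢ = zᵢ/(1+V/F(Kᵢ−1)), yᵢ = Kᵢxᵢ:
  chloroform: x = 0.130, y = 0.253
  methanol: x = 0.119, y = 0.223
  n-hexane: x = 0.108, y = 0.185
  n-heptane: x = 0.219, y = 0.193
  n-octane: x = 0.424, y = 0.146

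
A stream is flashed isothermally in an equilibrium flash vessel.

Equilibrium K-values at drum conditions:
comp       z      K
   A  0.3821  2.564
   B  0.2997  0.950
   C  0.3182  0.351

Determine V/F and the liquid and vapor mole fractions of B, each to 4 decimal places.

Rachford–Rice: g(V/F) = Σ zᵢ(Kᵢ−1)/(1+V/F(Kᵢ−1)) = 0.
Feasibility: ΣzᵢKᵢ = 1.3761, Σzᵢ/Kᵢ = 1.3711 — both > 1, two phases present.
Newton iteration, V/F⁰ = 0.66:
  V/F = 0.6600: g = -0.08268, g' = -0.6372 → V/F = 0.5302
  V/F = 0.5302: g = -0.00358, g' = -0.5917 → V/F = 0.5242
Converged at V/F = 0.5242.
Compositions from xᵢ = zᵢ/(1+V/F(Kᵢ−1)), yᵢ = Kᵢxᵢ:
  A: x = 0.2100, y = 0.5383
  B: x = 0.3078, y = 0.2924
  C: x = 0.4823, y = 0.1693

V/F = 0.5242, x_B = 0.3078, y_B = 0.2924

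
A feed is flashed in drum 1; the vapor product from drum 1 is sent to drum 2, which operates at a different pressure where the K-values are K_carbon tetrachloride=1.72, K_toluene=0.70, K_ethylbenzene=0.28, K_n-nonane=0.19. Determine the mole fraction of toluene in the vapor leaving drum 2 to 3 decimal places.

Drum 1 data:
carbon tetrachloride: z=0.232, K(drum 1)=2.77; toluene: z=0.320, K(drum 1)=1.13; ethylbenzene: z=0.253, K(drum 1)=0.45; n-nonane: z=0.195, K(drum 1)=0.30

Drum 1:
Iterate (Newton) starting at ψ₁ = 0.46:
  ψ₁ = 0.460: g = -0.1220, g' = -0.571 → ψ₁ = 0.246
  ψ₁ = 0.246: g = 0.0004, g' = -0.600 → ψ₁ = 0.247
Converged at ψ₁ = 0.247.
Drum-1 compositions:
  carbon tetrachloride: x = 0.161, y = 0.447
  toluene: x = 0.310, y = 0.350
  ethylbenzene: x = 0.293, y = 0.132
  n-nonane: x = 0.236, y = 0.071
Drum-2 feed = drum-1 vapor: z₂ = (0.4472, 0.3504, 0.1317, 0.0707).
Drum 2:
Newton–Raphson from ψ₂ = 0.55:
  ψ₂ = 0.550: g = -0.1556, g' = -0.502 → ψ₂ = 0.240
  ψ₂ = 0.240: g = -0.0246, g' = -0.376 → ψ₂ = 0.175
  ψ₂ = 0.175: g = -0.0002, g' = -0.370 → ψ₂ = 0.174
Converged at ψ₂ = 0.174.
  carbon tetrachloride: x = 0.397, y = 0.683
  toluene: x = 0.370, y = 0.259
  ethylbenzene: x = 0.151, y = 0.042
  n-nonane: x = 0.082, y = 0.016

y_toluene (drum 2) = 0.259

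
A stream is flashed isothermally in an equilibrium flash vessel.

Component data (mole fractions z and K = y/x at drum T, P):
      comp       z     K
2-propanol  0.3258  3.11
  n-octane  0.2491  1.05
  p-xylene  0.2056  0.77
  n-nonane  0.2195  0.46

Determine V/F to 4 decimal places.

V/F = 0.8026

Material balance + equilibrium reduce to Σ zᵢ(Kᵢ−1)/(1+V/F(Kᵢ−1)) = 0.
Feasibility: ΣzᵢKᵢ = 1.5341, Σzᵢ/Kᵢ = 1.0862 — both > 1, two phases present.
Newton–Raphson from V/F = 0.47:
  V/F = 0.4700: g = 0.14546, g' = -0.4949 → V/F = 0.7639
  V/F = 0.7639: g = 0.01606, g' = -0.4147 → V/F = 0.8027
  V/F = 0.8027: g = -0.00002, g' = -0.4163 → V/F = 0.8026
Converged at V/F = 0.8026.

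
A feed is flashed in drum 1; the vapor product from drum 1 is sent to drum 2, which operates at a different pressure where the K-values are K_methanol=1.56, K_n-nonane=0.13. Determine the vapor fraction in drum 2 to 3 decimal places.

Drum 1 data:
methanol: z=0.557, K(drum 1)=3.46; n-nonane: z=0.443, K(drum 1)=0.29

V/F (drum 2) = 0.489

Drum 1:
Binary case is linear: z₁(K₁−1)(1+ψ₁(K₂−1)) + z₂(K₂−1)(1+ψ₁(K₁−1)) = 0
⇒ ψ₁ = [z₁(K₁−1)+z₂(K₂−1)] / [−(K₁−1)(K₂−1)] = 1.0557/1.7466 = 0.604
Drum-1 compositions:
  methanol: x = 0.224, y = 0.775
  n-nonane: x = 0.776, y = 0.225
Drum-2 feed = drum-1 vapor: z₂ = (0.7750, 0.2250).
Drum 2:
Rachford–Rice: g(ψ₂) = Σ zᵢ(Kᵢ−1)/(1+ψ₂(Kᵢ−1)) = 0.
g(0) = ΣzᵢKᵢ − 1 = 0.238 and g(1) = 1 − Σzᵢ/Kᵢ = -1.228, so a root lies in (0, 1).
Newton iteration, ψ₂⁰ = 0.46:
  ψ₂ = 0.460: g = 0.0187, g' = -0.627 → ψ₂ = 0.490
  ψ₂ = 0.490: g = -0.0006, g' = -0.667 → ψ₂ = 0.489
Converged at ψ₂ = 0.489.
  methanol: x = 0.608, y = 0.949
  n-nonane: x = 0.392, y = 0.051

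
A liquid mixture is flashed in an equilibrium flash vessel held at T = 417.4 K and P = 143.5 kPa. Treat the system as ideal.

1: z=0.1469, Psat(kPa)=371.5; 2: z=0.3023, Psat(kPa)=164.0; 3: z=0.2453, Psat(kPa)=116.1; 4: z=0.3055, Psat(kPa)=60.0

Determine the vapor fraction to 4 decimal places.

ψ = 0.1186

Raoult's law: Kᵢ = Pᵢˢᵃᵗ/P = Pᵢˢᵃᵗ/143.5.
  K_1 = 371.5/143.5 = 2.588850, K_2 = 164.0/143.5 = 1.142857, K_3 = 116.1/143.5 = 0.809059, K_4 = 60.0/143.5 = 0.418118
Rachford–Rice: g(ψ) = Σ zᵢ(Kᵢ−1)/(1+ψ(Kᵢ−1)) = 0.
g(0) = ΣzᵢKᵢ − 1 = 0.0520 and g(1) = 1 − Σzᵢ/Kᵢ = -0.3551, so a root lies in (0, 1).
Newton iteration, ψ⁰ = 0.52:
  ψ = 0.5200: g = -0.13888, g' = -0.3402 → ψ = 0.1118
  ψ = 0.1118: g = 0.00271, g' = -0.4011 → ψ = 0.1186
Converged at ψ = 0.1186.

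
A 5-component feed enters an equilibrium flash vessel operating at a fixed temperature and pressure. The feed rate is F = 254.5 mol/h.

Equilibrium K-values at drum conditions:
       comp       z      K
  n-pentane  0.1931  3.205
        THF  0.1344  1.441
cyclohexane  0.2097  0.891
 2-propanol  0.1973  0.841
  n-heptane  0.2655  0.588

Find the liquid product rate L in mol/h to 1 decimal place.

L = 77.4 mol/h

Let β = V/F and solve Σ zᵢ(Kᵢ−1)/(1+β(Kᵢ−1)) = 0.
g(0) = ΣzᵢKᵢ − 1 = 0.3214 and g(1) = 1 − Σzᵢ/Kᵢ = -0.0750, so a root lies in (0, 1).
Newton iteration, β⁰ = 0.5:
  β = 0.5000: g = 0.05506, g' = -0.3101 → β = 0.6775
  β = 0.6775: g = 0.00478, g' = -0.2623 → β = 0.6958
  β = 0.6958: g = 0.00003, g' = -0.2593 → β = 0.6959
Converged at β = 0.6959.
Then V = β·F = 0.6959·254.5 = 177.1 mol/h and L = F − V = 77.4 mol/h.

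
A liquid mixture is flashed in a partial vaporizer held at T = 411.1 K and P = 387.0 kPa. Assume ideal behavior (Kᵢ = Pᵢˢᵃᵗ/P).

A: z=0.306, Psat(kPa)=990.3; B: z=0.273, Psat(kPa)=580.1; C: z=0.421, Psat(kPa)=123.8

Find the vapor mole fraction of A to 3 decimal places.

y_A = 0.473

Raoult's law: Kᵢ = Pᵢˢᵃᵗ/P = Pᵢˢᵃᵗ/387.0.
  K_A = 990.3/387.0 = 2.55891, K_B = 580.1/387.0 = 1.49897, K_C = 123.8/387.0 = 0.31990
Material balance + equilibrium reduce to Σ zᵢ(Kᵢ−1)/(1+ψ(Kᵢ−1)) = 0.
g(0) = ΣzᵢKᵢ − 1 = 0.327 and g(1) = 1 − Σzᵢ/Kᵢ = -0.618, so a root lies in (0, 1).
Iterate (Newton) starting at ψ = 0.5:
  ψ = 0.500: g = -0.0568, g' = -0.725 → ψ = 0.422
  ψ = 0.422: g = -0.0011, g' = -0.700 → ψ = 0.420
Converged at ψ = 0.420.
Compositions from xᵢ = zᵢ/(1+ψ(Kᵢ−1)), yᵢ = Kᵢxᵢ:
  A: x = 0.185, y = 0.473
  B: x = 0.226, y = 0.338
  C: x = 0.589, y = 0.189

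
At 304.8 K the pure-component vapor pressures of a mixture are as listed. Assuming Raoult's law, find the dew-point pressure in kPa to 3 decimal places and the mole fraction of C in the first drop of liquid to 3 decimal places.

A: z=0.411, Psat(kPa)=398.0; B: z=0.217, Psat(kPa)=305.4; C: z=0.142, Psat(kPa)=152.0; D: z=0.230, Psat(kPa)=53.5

At the dew point ψ → 1, so Σzᵢ/Kᵢ = 1 with Kᵢ = Pᵢˢᵃᵗ/P ⇒ 1/P = Σzᵢ/Pᵢˢᵃᵗ.
1/P = 0.411/398.0 + 0.217/305.4 + 0.142/152.0 + 0.230/53.5 = 0.006976 ⇒ P = 143.339 kPa
xᵢ = zᵢP/Pᵢˢᵃᵗ ⇒ x_C = 0.142·143.339/152.0 = 0.134

Pdew = 143.339 kPa, x_C = 0.134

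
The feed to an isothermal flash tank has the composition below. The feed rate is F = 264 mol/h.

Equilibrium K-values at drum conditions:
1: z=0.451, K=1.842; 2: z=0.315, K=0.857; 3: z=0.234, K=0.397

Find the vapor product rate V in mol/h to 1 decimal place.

V = 144.8 mol/h

Newton iteration, ψ⁰ = 0.5:
  ψ = 0.500: g = 0.0167, g' = -0.340 → ψ = 0.549
Converged at ψ = 0.549.
Then V = ψ·F = 0.5487·264 = 144.8 mol/h and L = F − V = 119.2 mol/h.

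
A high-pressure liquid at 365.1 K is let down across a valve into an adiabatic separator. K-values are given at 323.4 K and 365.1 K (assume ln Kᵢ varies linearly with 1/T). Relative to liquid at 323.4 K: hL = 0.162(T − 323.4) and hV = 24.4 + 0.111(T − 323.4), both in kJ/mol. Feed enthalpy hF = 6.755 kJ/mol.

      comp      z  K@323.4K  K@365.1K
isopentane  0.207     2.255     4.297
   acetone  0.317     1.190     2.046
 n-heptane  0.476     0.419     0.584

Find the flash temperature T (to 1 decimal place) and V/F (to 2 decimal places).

T = 328.8 K, V/F = 0.24

Adiabatic flash: solve Rachford–Rice at each trial T, then check hF = ψ·hV(T) + (1−ψ)·hL(T).
  T = 323.4 K: K = (2.255, 1.190, 0.419), RR gives ψ = 0.092, H_out = 2.240 kJ/mol
  T = 365.1 K: K = (4.297, 2.046, 0.584), RR gives ψ = 0.959, H_out = 28.119 kJ/mol
  T = 344.2 K: K = (3.172, 1.585, 0.499), RR gives ψ = 0.584, H_out = 16.989 kJ/mol
  T = 333.8 K: K = (2.689, 1.380, 0.459), RR gives ψ = 0.367, H_out = 10.440 kJ/mol
  T = 328.6 K: K = (2.466, 1.283, 0.439), RR gives ψ = 0.239, H_out = 6.616 kJ/mol
  T = 331.2 K: K = (2.576, 1.331, 0.449), RR gives ψ = 0.305, H_out = 8.587 kJ/mol
  T = 329.9 K: K = (2.520, 1.307, 0.444), RR gives ψ = 0.273, H_out = 7.617 kJ/mol
Linear interpolation between T = 328.6 (H_out = 6.616) and T = 329.9 (H_out = 7.617) on hF = 6.755 gives T ≈ 328.8 K, at which ψ = 0.24.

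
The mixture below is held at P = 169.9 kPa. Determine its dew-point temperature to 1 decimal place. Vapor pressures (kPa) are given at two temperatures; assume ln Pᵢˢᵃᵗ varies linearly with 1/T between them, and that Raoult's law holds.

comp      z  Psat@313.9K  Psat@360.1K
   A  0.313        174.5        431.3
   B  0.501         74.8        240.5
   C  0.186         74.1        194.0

Dew-point temperature: Σzᵢ·P/Pᵢˢᵃᵗ(T) = 1. Interpolate ln Pᵢˢᵃᵗ = aᵢ + bᵢ/T.
  T = 313.9 K: ΣzᵢP/Pᵢˢᵃᵗ = 1.8692
  T = 360.1 K: ΣzᵢP/Pᵢˢᵃᵗ = 0.6401
  T = 337.0 K: ΣzᵢP/Pᵢˢᵃᵗ = 1.0527
  T = 348.6 K: ΣzᵢP/Pᵢˢᵃᵗ = 0.8130
  T = 342.8 K: ΣzᵢP/Pᵢˢᵃᵗ = 0.9230
  T = 339.9 K: ΣzᵢP/Pᵢˢᵃᵗ = 0.9851
  T = 338.4 K: ΣzᵢP/Pᵢˢᵃᵗ = 1.0194
Interpolating between 338.4 K and 339.9 K gives T ≈ 339.2 K.

T = 339.2 K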